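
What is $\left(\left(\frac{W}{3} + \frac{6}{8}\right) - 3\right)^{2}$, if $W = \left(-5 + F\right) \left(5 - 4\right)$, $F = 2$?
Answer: $\frac{169}{16} \approx 10.563$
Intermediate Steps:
$W = -3$ ($W = \left(-5 + 2\right) \left(5 - 4\right) = \left(-3\right) 1 = -3$)
$\left(\left(\frac{W}{3} + \frac{6}{8}\right) - 3\right)^{2} = \left(\left(- \frac{3}{3} + \frac{6}{8}\right) - 3\right)^{2} = \left(\left(\left(-3\right) \frac{1}{3} + 6 \cdot \frac{1}{8}\right) - 3\right)^{2} = \left(\left(-1 + \frac{3}{4}\right) - 3\right)^{2} = \left(- \frac{1}{4} - 3\right)^{2} = \left(- \frac{13}{4}\right)^{2} = \frac{169}{16}$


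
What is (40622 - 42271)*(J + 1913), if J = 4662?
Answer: -10842175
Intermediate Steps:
(40622 - 42271)*(J + 1913) = (40622 - 42271)*(4662 + 1913) = -1649*6575 = -10842175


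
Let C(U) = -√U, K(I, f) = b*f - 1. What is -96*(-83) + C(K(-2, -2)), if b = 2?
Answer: 7968 - I*√5 ≈ 7968.0 - 2.2361*I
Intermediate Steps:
K(I, f) = -1 + 2*f (K(I, f) = 2*f - 1 = -1 + 2*f)
-96*(-83) + C(K(-2, -2)) = -96*(-83) - √(-1 + 2*(-2)) = 7968 - √(-1 - 4) = 7968 - √(-5) = 7968 - I*√5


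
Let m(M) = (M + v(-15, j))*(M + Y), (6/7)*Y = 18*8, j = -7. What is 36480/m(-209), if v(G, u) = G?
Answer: 1140/287 ≈ 3.9721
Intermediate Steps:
Y = 168 (Y = 7*(18*8)/6 = (7/6)*144 = 168)
m(M) = (-15 + M)*(168 + M) (m(M) = (M - 15)*(M + 168) = (-15 + M)*(168 + M))
36480/m(-209) = 36480/(-2520 + (-209)² + 153*(-209)) = 36480/(-2520 + 43681 - 31977) = 36480/9184 = 36480*(1/9184) = 1140/287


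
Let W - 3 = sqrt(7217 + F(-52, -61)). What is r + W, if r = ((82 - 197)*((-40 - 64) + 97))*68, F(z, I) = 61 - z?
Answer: 54743 + sqrt(7330) ≈ 54829.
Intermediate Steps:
W = 3 + sqrt(7330) (W = 3 + sqrt(7217 + (61 - 1*(-52))) = 3 + sqrt(7217 + (61 + 52)) = 3 + sqrt(7217 + 113) = 3 + sqrt(7330) ≈ 88.615)
r = 54740 (r = -115*(-104 + 97)*68 = -115*(-7)*68 = 805*68 = 54740)
r + W = 54740 + (3 + sqrt(7330)) = 54743 + sqrt(7330)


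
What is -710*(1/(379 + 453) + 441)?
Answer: -130254115/416 ≈ -3.1311e+5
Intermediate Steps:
-710*(1/(379 + 453) + 441) = -710*(1/832 + 441) = -710*366913/832 = -130254115/416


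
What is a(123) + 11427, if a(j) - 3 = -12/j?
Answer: 468626/41 ≈ 11430.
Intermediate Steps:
a(j) = 3 - 12/j
a(123) + 11427 = (3 - 12/123) + 11427 = (3 - 12*1/123) + 11427 = (3 - 4/41) + 11427 = 119/41 + 11427 = 468626/41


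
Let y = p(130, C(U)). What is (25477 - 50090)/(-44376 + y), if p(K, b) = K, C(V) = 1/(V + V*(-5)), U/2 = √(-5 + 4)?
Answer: 24613/44246 ≈ 0.55628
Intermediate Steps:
U = 2*I (U = 2*√(-5 + 4) = 2*√(-1) = 2*I ≈ 2.0*I)
C(V) = -1/(4*V) (C(V) = 1/(V - 5*V) = 1/(-4*V) = -1/(4*V))
y = 130
(25477 - 50090)/(-44376 + y) = (25477 - 50090)/(-44376 + 130) = -24613/(-44246) = -24613*(-1/44246) = 24613/44246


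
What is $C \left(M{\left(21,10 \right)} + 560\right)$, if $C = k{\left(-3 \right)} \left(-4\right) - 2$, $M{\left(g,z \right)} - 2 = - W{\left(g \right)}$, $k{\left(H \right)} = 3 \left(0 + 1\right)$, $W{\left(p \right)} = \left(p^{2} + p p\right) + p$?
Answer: $4774$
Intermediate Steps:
$W{\left(p \right)} = p + 2 p^{2}$ ($W{\left(p \right)} = \left(p^{2} + p^{2}\right) + p = 2 p^{2} + p = p + 2 p^{2}$)
$k{\left(H \right)} = 3$ ($k{\left(H \right)} = 3 \cdot 1 = 3$)
$M{\left(g,z \right)} = 2 - g \left(1 + 2 g\right)$
$C = -14$ ($C = 3 \left(-4\right) - 2 = -12 - 2 = -14$)
$C \left(M{\left(21,10 \right)} + 560\right) = - 14 \left(\left(2 - 21 \left(1 + 2 \cdot 21\right)\right) + 560\right) = - 14 \left(\left(2 - 21 \left(1 + 42\right)\right) + 560\right) = - 14 \left(\left(2 - 21 \cdot 43\right) + 560\right) = - 14 \left(\left(2 - 903\right) + 560\right) = - 14 \left(-901 + 560\right) = \left(-14\right) \left(-341\right) = 4774$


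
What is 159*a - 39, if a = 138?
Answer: 21903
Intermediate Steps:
159*a - 39 = 159*138 - 39 = 21942 - 39 = 21903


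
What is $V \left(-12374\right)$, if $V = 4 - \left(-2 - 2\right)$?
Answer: $-98992$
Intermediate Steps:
$V = 8$ ($V = 4 - -4 = 4 + 4 = 8$)
$V \left(-12374\right) = 8 \left(-12374\right) = -98992$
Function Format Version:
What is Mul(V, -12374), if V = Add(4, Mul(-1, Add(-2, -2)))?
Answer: -98992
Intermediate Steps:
V = 8 (V = Add(4, Mul(-1, -4)) = Add(4, 4) = 8)
Mul(V, -12374) = Mul(8, -12374) = -98992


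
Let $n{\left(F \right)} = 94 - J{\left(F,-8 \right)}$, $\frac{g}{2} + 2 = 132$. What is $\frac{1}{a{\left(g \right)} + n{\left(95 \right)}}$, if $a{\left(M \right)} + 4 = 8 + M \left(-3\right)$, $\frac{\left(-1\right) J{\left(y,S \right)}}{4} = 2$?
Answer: $- \frac{1}{674} \approx -0.0014837$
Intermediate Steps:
$g = 260$ ($g = -4 + 2 \cdot 132 = -4 + 264 = 260$)
$J{\left(y,S \right)} = -8$ ($J{\left(y,S \right)} = \left(-4\right) 2 = -8$)
$a{\left(M \right)} = 4 - 3 M$ ($a{\left(M \right)} = -4 + \left(8 + M \left(-3\right)\right) = -4 - \left(-8 + 3 M\right) = 4 - 3 M$)
$n{\left(F \right)} = 102$ ($n{\left(F \right)} = 94 - -8 = 94 + 8 = 102$)
$\frac{1}{a{\left(g \right)} + n{\left(95 \right)}} = \frac{1}{\left(4 - 780\right) + 102} = \frac{1}{-776 + 102} = \frac{1}{-674} = - \frac{1}{674}$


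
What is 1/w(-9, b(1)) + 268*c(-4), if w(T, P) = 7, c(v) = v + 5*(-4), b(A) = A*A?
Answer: -45023/7 ≈ -6431.9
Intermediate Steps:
b(A) = A²
c(v) = -20 + v (c(v) = v - 20 = -20 + v)
1/w(-9, b(1)) + 268*c(-4) = 1/7 + 268*(-20 - 4) = ⅐ + 268*(-24) = ⅐ - 6432 = -45023/7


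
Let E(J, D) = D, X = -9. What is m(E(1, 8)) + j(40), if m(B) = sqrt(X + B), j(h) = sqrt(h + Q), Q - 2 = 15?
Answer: I + sqrt(57) ≈ 7.5498 + 1.0*I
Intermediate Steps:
Q = 17 (Q = 2 + 15 = 17)
j(h) = sqrt(17 + h) (j(h) = sqrt(h + 17) = sqrt(17 + h))
m(B) = sqrt(-9 + B)
m(E(1, 8)) + j(40) = sqrt(-9 + 8) + sqrt(17 + 40) = sqrt(-1) + sqrt(57) = I + sqrt(57)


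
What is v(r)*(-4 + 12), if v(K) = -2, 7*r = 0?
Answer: -16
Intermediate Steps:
r = 0 (r = (⅐)*0 = 0)
v(r)*(-4 + 12) = -2*(-4 + 12) = -2*8 = -16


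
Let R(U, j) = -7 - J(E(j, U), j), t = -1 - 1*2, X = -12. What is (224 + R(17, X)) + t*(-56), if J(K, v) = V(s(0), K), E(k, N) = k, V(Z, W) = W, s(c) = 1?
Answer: 397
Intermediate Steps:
J(K, v) = K
t = -3 (t = -1 - 2 = -3)
R(U, j) = -7 - j
(224 + R(17, X)) + t*(-56) = (224 + (-7 - 1*(-12))) - 3*(-56) = (224 + (-7 + 12)) + 168 = (224 + 5) + 168 = 229 + 168 = 397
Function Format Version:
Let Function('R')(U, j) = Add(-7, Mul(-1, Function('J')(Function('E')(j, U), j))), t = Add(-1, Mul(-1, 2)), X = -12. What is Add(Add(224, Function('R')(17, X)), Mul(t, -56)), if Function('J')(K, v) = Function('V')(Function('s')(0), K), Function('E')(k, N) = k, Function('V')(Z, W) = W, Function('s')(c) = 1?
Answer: 397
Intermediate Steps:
Function('J')(K, v) = K
t = -3 (t = Add(-1, -2) = -3)
Function('R')(U, j) = Add(-7, Mul(-1, j))
Add(Add(224, Function('R')(17, X)), Mul(t, -56)) = Add(Add(224, Add(-7, Mul(-1, -12))), Mul(-3, -56)) = Add(Add(224, Add(-7, 12)), 168) = Add(Add(224, 5), 168) = Add(229, 168) = 397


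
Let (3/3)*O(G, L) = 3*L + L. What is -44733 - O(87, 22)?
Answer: -44821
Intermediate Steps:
O(G, L) = 4*L (O(G, L) = 3*L + L = 4*L)
-44733 - O(87, 22) = -44733 - 4*22 = -44733 - 1*88 = -44733 - 88 = -44821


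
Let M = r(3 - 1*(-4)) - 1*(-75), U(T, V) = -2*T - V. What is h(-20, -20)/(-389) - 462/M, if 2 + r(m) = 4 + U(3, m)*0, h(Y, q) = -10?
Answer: -2324/389 ≈ -5.9743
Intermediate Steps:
U(T, V) = -V - 2*T
r(m) = 2 (r(m) = -2 + (4 + (-m - 2*3)*0) = -2 + (4 + (-m - 6)*0) = -2 + (4 + (-6 - m)*0) = -2 + (4 + 0) = -2 + 4 = 2)
M = 77 (M = 2 - 1*(-75) = 2 + 75 = 77)
h(-20, -20)/(-389) - 462/M = -10/(-389) - 462/77 = -10*(-1/389) - 462*1/77 = 10/389 - 6 = -2324/389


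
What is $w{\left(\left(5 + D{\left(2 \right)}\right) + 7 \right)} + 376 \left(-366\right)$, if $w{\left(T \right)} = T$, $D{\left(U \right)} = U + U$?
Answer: $-137600$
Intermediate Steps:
$D{\left(U \right)} = 2 U$
$w{\left(\left(5 + D{\left(2 \right)}\right) + 7 \right)} + 376 \left(-366\right) = \left(\left(5 + 2 \cdot 2\right) + 7\right) + 376 \left(-366\right) = \left(\left(5 + 4\right) + 7\right) - 137616 = \left(9 + 7\right) - 137616 = 16 - 137616 = -137600$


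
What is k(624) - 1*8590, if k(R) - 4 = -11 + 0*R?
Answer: -8597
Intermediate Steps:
k(R) = -7 (k(R) = 4 + (-11 + 0*R) = 4 + (-11 + 0) = 4 - 11 = -7)
k(624) - 1*8590 = -7 - 1*8590 = -7 - 8590 = -8597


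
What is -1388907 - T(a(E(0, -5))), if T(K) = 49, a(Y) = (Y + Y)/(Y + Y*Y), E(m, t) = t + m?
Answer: -1388956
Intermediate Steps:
E(m, t) = m + t
a(Y) = 2*Y/(Y + Y²) (a(Y) = (2*Y)/(Y + Y²) = 2*Y/(Y + Y²))
-1388907 - T(a(E(0, -5))) = -1388907 - 1*49 = -1388907 - 49 = -1388956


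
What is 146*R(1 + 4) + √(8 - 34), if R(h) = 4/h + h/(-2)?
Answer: -1241/5 + I*√26 ≈ -248.2 + 5.099*I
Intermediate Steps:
R(h) = 4/h - h/2 (R(h) = 4/h + h*(-½) = 4/h - h/2)
146*R(1 + 4) + √(8 - 34) = 146*(4/(1 + 4) - (1 + 4)/2) + √(8 - 34) = 146*(4/5 - ½*5) + √(-26) = 146*(4*(⅕) - 5/2) + I*√26 = 146*(⅘ - 5/2) + I*√26 = 146*(-17/10) + I*√26 = -1241/5 + I*√26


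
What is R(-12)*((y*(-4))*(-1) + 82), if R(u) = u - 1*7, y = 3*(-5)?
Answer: -418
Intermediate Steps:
y = -15
R(u) = -7 + u (R(u) = u - 7 = -7 + u)
R(-12)*((y*(-4))*(-1) + 82) = (-7 - 12)*(-15*(-4)*(-1) + 82) = -19*(60*(-1) + 82) = -19*(-60 + 82) = -19*22 = -418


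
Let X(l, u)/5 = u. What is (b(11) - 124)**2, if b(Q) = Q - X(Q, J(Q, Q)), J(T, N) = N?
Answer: 28224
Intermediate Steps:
X(l, u) = 5*u
b(Q) = -4*Q (b(Q) = Q - 5*Q = -4*Q)
(b(11) - 124)**2 = (-4*11 - 124)**2 = (-44 - 124)**2 = (-168)**2 = 28224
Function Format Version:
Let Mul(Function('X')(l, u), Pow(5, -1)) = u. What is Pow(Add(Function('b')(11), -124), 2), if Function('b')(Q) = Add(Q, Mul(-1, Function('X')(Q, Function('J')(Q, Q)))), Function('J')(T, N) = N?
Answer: 28224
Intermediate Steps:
Function('X')(l, u) = Mul(5, u)
Function('b')(Q) = Mul(-4, Q) (Function('b')(Q) = Add(Q, Mul(-1, Mul(5, Q))) = Add(Q, Mul(-5, Q)) = Mul(-4, Q))
Pow(Add(Function('b')(11), -124), 2) = Pow(Add(Mul(-4, 11), -124), 2) = Pow(Add(-44, -124), 2) = Pow(-168, 2) = 28224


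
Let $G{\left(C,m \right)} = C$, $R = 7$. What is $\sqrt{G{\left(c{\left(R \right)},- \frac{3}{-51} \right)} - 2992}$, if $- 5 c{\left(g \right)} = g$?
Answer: $\frac{3 i \sqrt{8315}}{5} \approx 54.712 i$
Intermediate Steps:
$c{\left(g \right)} = - \frac{g}{5}$
$\sqrt{G{\left(c{\left(R \right)},- \frac{3}{-51} \right)} - 2992} = \sqrt{\left(- \frac{1}{5}\right) 7 - 2992} = \sqrt{- \frac{7}{5} - 2992} = \sqrt{- \frac{14967}{5}} = \frac{3 i \sqrt{8315}}{5}$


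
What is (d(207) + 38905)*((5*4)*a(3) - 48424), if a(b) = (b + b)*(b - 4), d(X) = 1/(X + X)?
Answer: -390941118512/207 ≈ -1.8886e+9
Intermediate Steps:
d(X) = 1/(2*X)
a(b) = 2*b*(-4 + b) (a(b) = (2*b)*(-4 + b) = 2*b*(-4 + b))
(d(207) + 38905)*((5*4)*a(3) - 48424) = ((½)/207 + 38905)*((5*4)*(2*3*(-4 + 3)) - 48424) = ((½)*(1/207) + 38905)*(20*(2*3*(-1)) - 48424) = (1/414 + 38905)*(20*(-6) - 48424) = 16106671*(-120 - 48424)/414 = (16106671/414)*(-48544) = -390941118512/207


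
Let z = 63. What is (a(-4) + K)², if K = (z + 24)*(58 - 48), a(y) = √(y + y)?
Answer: 756892 + 3480*I*√2 ≈ 7.5689e+5 + 4921.5*I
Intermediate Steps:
a(y) = √2*√y (a(y) = √(2*y) = √2*√y)
K = 870 (K = (63 + 24)*(58 - 48) = 87*10 = 870)
(a(-4) + K)² = (√2*√(-4) + 870)² = (√2*(2*I) + 870)² = (2*I*√2 + 870)² = (870 + 2*I*√2)²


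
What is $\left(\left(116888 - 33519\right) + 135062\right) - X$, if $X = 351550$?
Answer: $-133119$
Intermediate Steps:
$\left(\left(116888 - 33519\right) + 135062\right) - X = \left(\left(116888 - 33519\right) + 135062\right) - 351550 = \left(83369 + 135062\right) - 351550 = 218431 - 351550 = -133119$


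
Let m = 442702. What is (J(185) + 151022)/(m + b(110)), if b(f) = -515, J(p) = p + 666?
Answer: 151873/442187 ≈ 0.34346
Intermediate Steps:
J(p) = 666 + p
(J(185) + 151022)/(m + b(110)) = ((666 + 185) + 151022)/(442702 - 515) = (851 + 151022)/442187 = 151873*(1/442187) = 151873/442187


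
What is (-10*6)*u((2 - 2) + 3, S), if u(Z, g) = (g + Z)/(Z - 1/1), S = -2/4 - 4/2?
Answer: -15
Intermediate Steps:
S = -5/2 (S = -2*1/4 - 4*1/2 = -1/2 - 2 = -5/2 ≈ -2.5000)
u(Z, g) = (Z + g)/(-1 + Z) (u(Z, g) = (Z + g)/(Z - 1*1) = (Z + g)/(Z - 1) = (Z + g)/(-1 + Z))
(-10*6)*u((2 - 2) + 3, S) = (-10*6)*((((2 - 2) + 3) - 5/2)/(-1 + ((2 - 2) + 3))) = -60*((0 + 3) - 5/2)/(-1 + (0 + 3)) = -60*(3 - 5/2)/(-1 + 3) = -60/(2*2) = -30/2 = -60*1/4 = -15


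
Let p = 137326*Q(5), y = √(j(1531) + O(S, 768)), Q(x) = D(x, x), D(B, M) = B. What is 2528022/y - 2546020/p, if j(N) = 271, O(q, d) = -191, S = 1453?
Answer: -254602/68663 + 1264011*√5/10 ≈ 2.8264e+5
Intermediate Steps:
Q(x) = x
y = 4*√5 (y = √(271 - 191) = √80 = 4*√5 ≈ 8.9443)
p = 686630 (p = 137326*5 = 686630)
2528022/y - 2546020/p = 2528022/((4*√5)) - 2546020/686630 = 2528022*(√5/20) - 2546020*1/686630 = 1264011*√5/10 - 254602/68663 = -254602/68663 + 1264011*√5/10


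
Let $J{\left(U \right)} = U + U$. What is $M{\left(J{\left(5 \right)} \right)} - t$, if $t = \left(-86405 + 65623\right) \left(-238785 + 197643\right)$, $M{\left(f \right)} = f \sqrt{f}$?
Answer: $-855013044 + 10 \sqrt{10} \approx -8.5501 \cdot 10^{8}$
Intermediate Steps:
$J{\left(U \right)} = 2 U$
$M{\left(f \right)} = f^{\frac{3}{2}}$
$t = 855013044$ ($t = \left(-20782\right) \left(-41142\right) = 855013044$)
$M{\left(J{\left(5 \right)} \right)} - t = \left(2 \cdot 5\right)^{\frac{3}{2}} - 855013044 = 10^{\frac{3}{2}} - 855013044 = 10 \sqrt{10} - 855013044 = -855013044 + 10 \sqrt{10}$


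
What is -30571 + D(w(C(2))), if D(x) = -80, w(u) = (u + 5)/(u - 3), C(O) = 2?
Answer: -30651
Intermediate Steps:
w(u) = (5 + u)/(-3 + u)
-30571 + D(w(C(2))) = -30571 - 80 = -30651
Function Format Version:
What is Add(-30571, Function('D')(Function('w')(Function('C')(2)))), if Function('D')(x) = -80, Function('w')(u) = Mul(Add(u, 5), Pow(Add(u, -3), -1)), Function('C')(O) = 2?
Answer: -30651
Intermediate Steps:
Function('w')(u) = Mul(Pow(Add(-3, u), -1), Add(5, u)) (Function('w')(u) = Mul(Add(5, u), Pow(Add(-3, u), -1)) = Mul(Pow(Add(-3, u), -1), Add(5, u)))
Add(-30571, Function('D')(Function('w')(Function('C')(2)))) = Add(-30571, -80) = -30651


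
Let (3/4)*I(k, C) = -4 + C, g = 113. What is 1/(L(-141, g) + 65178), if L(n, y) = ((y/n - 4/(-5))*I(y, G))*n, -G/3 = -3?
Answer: 3/195538 ≈ 1.5342e-5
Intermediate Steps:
G = 9 (G = -3*(-3) = 9)
I(k, C) = -16/3 + 4*C/3 (I(k, C) = 4*(-4 + C)/3 = -16/3 + 4*C/3)
L(n, y) = n*(16/3 + 20*y/(3*n)) (L(n, y) = ((y/n - 4/(-5))*(-16/3 + (4/3)*9))*n = ((y/n - 4*(-⅕))*(-16/3 + 12))*n = ((y/n + ⅘)*(20/3))*n = ((⅘ + y/n)*(20/3))*n = (16/3 + 20*y/(3*n))*n = n*(16/3 + 20*y/(3*n)))
1/(L(-141, g) + 65178) = 1/(((16/3)*(-141) + (20/3)*113) + 65178) = 1/((-752 + 2260/3) + 65178) = 1/(4/3 + 65178) = 1/(195538/3) = 3/195538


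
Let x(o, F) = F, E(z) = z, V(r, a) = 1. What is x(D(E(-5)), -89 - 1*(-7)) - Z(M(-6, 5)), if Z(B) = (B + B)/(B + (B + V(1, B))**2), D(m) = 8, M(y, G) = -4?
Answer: -402/5 ≈ -80.400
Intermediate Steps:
Z(B) = 2*B/(B + (1 + B)**2) (Z(B) = (B + B)/(B + (B + 1)**2) = (2*B)/(B + (1 + B)**2) = 2*B/(B + (1 + B)**2))
x(D(E(-5)), -89 - 1*(-7)) - Z(M(-6, 5)) = (-89 - 1*(-7)) - 2*(-4)/(-4 + (1 - 4)**2) = (-89 + 7) - 2*(-4)/(-4 + (-3)**2) = -82 - 2*(-4)/(-4 + 9) = -82 - 2*(-4)/5 = -82 - 1*(-8/5) = -82 + 8/5 = -402/5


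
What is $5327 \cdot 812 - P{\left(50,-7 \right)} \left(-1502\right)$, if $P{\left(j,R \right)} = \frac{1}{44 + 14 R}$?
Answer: $\frac{116788397}{27} \approx 4.3255 \cdot 10^{6}$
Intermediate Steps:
$5327 \cdot 812 - P{\left(50,-7 \right)} \left(-1502\right) = 5327 \cdot 812 - \frac{1}{2 \left(22 + 7 \left(-7\right)\right)} \left(-1502\right) = 4325524 - \frac{1}{2 \left(22 - 49\right)} \left(-1502\right) = 4325524 - \frac{1}{2 \left(-27\right)} \left(-1502\right) = 4325524 - \frac{1}{2} \left(- \frac{1}{27}\right) \left(-1502\right) = 4325524 - \left(- \frac{1}{54}\right) \left(-1502\right) = 4325524 - \frac{751}{27} = \frac{116788397}{27}$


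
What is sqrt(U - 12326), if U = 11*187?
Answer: 3*I*sqrt(1141) ≈ 101.34*I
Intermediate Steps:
U = 2057
sqrt(U - 12326) = sqrt(2057 - 12326) = sqrt(-10269) = 3*I*sqrt(1141)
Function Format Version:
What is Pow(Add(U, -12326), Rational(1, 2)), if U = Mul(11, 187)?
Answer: Mul(3, I, Pow(1141, Rational(1, 2))) ≈ Mul(101.34, I)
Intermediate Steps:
U = 2057
Pow(Add(U, -12326), Rational(1, 2)) = Pow(Add(2057, -12326), Rational(1, 2)) = Pow(-10269, Rational(1, 2)) = Mul(3, I, Pow(1141, Rational(1, 2)))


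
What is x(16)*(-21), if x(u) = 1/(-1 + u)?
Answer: -7/5 ≈ -1.4000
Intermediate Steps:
x(16)*(-21) = -21/(-1 + 16) = -21/15 = (1/15)*(-21) = -7/5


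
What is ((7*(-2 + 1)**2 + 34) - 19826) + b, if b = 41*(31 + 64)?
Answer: -15890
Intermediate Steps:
b = 3895 (b = 41*95 = 3895)
((7*(-2 + 1)**2 + 34) - 19826) + b = ((7*(-2 + 1)**2 + 34) - 19826) + 3895 = ((7*(-1)**2 + 34) - 19826) + 3895 = ((7*1 + 34) - 19826) + 3895 = ((7 + 34) - 19826) + 3895 = (41 - 19826) + 3895 = -19785 + 3895 = -15890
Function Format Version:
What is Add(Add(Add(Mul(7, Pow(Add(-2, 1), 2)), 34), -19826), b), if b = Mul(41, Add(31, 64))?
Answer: -15890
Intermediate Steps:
b = 3895 (b = Mul(41, 95) = 3895)
Add(Add(Add(Mul(7, Pow(Add(-2, 1), 2)), 34), -19826), b) = Add(Add(Add(Mul(7, Pow(Add(-2, 1), 2)), 34), -19826), 3895) = Add(Add(Add(Mul(7, Pow(-1, 2)), 34), -19826), 3895) = Add(Add(Add(Mul(7, 1), 34), -19826), 3895) = Add(Add(Add(7, 34), -19826), 3895) = Add(Add(41, -19826), 3895) = Add(-19785, 3895) = -15890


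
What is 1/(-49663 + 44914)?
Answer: -1/4749 ≈ -0.00021057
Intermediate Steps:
1/(-49663 + 44914) = 1/(-4749) = -1/4749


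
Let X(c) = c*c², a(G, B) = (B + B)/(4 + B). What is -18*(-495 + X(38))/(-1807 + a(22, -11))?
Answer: 761278/1403 ≈ 542.61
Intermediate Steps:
a(G, B) = 2*B/(4 + B) (a(G, B) = (2*B)/(4 + B) = 2*B/(4 + B))
X(c) = c³
-18*(-495 + X(38))/(-1807 + a(22, -11)) = -18*(-495 + 38³)/(-1807 + 2*(-11)/(4 - 11)) = -18*(-495 + 54872)/(-1807 + 2*(-11)/(-7)) = -978786/(-1807 + 2*(-11)*(-⅐)) = -978786/(-1807 + 22/7) = -978786/(-12627/7) = -978786*(-7)/12627 = -18*(-380639/12627) = 761278/1403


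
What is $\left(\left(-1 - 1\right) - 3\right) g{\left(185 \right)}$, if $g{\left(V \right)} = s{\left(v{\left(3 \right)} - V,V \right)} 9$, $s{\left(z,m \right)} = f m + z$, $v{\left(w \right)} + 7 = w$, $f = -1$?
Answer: $16830$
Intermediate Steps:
$v{\left(w \right)} = -7 + w$
$s{\left(z,m \right)} = z - m$ ($s{\left(z,m \right)} = - m + z = z - m$)
$g{\left(V \right)} = -36 - 18 V$ ($g{\left(V \right)} = \left(\left(\left(-7 + 3\right) - V\right) - V\right) 9 = \left(\left(-4 - V\right) - V\right) 9 = \left(-4 - 2 V\right) 9 = -36 - 18 V$)
$\left(\left(-1 - 1\right) - 3\right) g{\left(185 \right)} = \left(\left(-1 - 1\right) - 3\right) \left(-36 - 3330\right) = \left(-2 - 3\right) \left(-36 - 3330\right) = \left(-5\right) \left(-3366\right) = 16830$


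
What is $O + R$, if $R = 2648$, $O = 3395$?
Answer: $6043$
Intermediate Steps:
$O + R = 3395 + 2648 = 6043$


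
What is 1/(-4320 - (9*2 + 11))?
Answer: -1/4349 ≈ -0.00022994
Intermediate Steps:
1/(-4320 - (9*2 + 11)) = 1/(-4320 - (18 + 11)) = 1/(-4320 - 1*29) = 1/(-4320 - 29) = 1/(-4349) = -1/4349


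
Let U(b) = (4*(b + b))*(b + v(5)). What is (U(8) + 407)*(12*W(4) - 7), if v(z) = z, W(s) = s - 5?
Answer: -23541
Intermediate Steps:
W(s) = -5 + s
U(b) = 8*b*(5 + b) (U(b) = (4*(b + b))*(b + 5) = (4*(2*b))*(5 + b) = (8*b)*(5 + b) = 8*b*(5 + b))
(U(8) + 407)*(12*W(4) - 7) = (8*8*(5 + 8) + 407)*(12*(-5 + 4) - 7) = (8*8*13 + 407)*(12*(-1) - 7) = (832 + 407)*(-12 - 7) = 1239*(-19) = -23541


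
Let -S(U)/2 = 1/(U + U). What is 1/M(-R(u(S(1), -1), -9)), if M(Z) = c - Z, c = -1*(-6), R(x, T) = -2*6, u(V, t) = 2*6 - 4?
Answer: -1/6 ≈ -0.16667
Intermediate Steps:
S(U) = -1/U (S(U) = -2/(U + U) = -2*1/(2*U) = -1/U)
u(V, t) = 8 (u(V, t) = 12 - 4 = 8)
R(x, T) = -12
c = 6
M(Z) = 6 - Z
1/M(-R(u(S(1), -1), -9)) = 1/(6 - (-1)*(-12)) = 1/(6 - 1*12) = 1/(6 - 12) = 1/(-6) = -1/6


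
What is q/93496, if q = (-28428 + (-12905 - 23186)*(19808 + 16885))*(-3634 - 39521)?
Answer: 57150835014105/93496 ≈ 6.1126e+8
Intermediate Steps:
q = 57150835014105 (q = (-28428 - 36091*36693)*(-43155) = (-28428 - 1324287063)*(-43155) = -1324315491*(-43155) = 57150835014105)
q/93496 = 57150835014105/93496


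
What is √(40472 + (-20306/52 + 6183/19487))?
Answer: 9*√751644262538/38974 ≈ 200.20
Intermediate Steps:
√(40472 + (-20306/52 + 6183/19487)) = √(40472 + (-20306*1/52 + 6183*(1/19487))) = √(40472 + (-781/2 + 6183/19487)) = √(40472 - 15206981/38974) = √(1562148747/38974) = 9*√751644262538/38974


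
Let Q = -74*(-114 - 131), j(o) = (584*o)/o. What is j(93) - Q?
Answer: -17546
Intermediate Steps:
j(o) = 584
Q = 18130 (Q = -74*(-245) = 18130)
j(93) - Q = 584 - 1*18130 = 584 - 18130 = -17546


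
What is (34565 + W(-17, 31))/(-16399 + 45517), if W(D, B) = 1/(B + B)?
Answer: 2143031/1805316 ≈ 1.1871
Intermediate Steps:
W(D, B) = 1/(2*B)
(34565 + W(-17, 31))/(-16399 + 45517) = (34565 + (1/2)/31)/(-16399 + 45517) = (34565 + (1/2)*(1/31))/29118 = (34565 + 1/62)*(1/29118) = (2143031/62)*(1/29118) = 2143031/1805316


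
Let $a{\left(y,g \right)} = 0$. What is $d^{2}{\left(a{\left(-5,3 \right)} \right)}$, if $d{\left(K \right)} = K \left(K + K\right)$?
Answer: $0$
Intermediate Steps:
$d{\left(K \right)} = 2 K^{2}$ ($d{\left(K \right)} = K 2 K = 2 K^{2}$)
$d^{2}{\left(a{\left(-5,3 \right)} \right)} = \left(2 \cdot 0^{2}\right)^{2} = \left(2 \cdot 0\right)^{2} = 0^{2} = 0$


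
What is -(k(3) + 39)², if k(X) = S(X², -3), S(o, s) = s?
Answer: -1296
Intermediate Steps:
k(X) = -3
-(k(3) + 39)² = -(-3 + 39)² = -1*36² = -1*1296 = -1296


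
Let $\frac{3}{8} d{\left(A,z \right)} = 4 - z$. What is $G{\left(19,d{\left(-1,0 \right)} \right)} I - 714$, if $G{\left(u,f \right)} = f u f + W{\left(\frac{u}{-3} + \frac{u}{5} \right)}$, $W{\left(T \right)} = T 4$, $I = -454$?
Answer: $- \frac{43990226}{45} \approx -9.7756 \cdot 10^{5}$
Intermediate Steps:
$d{\left(A,z \right)} = \frac{32}{3} - \frac{8 z}{3}$ ($d{\left(A,z \right)} = \frac{8 \left(4 - z\right)}{3} = \frac{32}{3} - \frac{8 z}{3}$)
$W{\left(T \right)} = 4 T$
$G{\left(u,f \right)} = - \frac{8 u}{15} + u f^{2}$ ($G{\left(u,f \right)} = f u f + 4 \left(\frac{u}{-3} + \frac{u}{5}\right) = u f^{2} + 4 \left(u \left(- \frac{1}{3}\right) + u \frac{1}{5}\right) = u f^{2} + 4 \left(- \frac{u}{3} + \frac{u}{5}\right) = u f^{2} + 4 \left(- \frac{2 u}{15}\right) = u f^{2} - \frac{8 u}{15} = - \frac{8 u}{15} + u f^{2}$)
$G{\left(19,d{\left(-1,0 \right)} \right)} I - 714 = \frac{1}{15} \cdot 19 \left(-8 + 15 \left(\frac{32}{3} - 0\right)^{2}\right) \left(-454\right) - 714 = \frac{1}{15} \cdot 19 \left(-8 + 15 \left(\frac{32}{3} + 0\right)^{2}\right) \left(-454\right) - 714 = \frac{1}{15} \cdot 19 \left(-8 + 15 \left(\frac{32}{3}\right)^{2}\right) \left(-454\right) - 714 = \frac{1}{15} \cdot 19 \left(-8 + 15 \cdot \frac{1024}{9}\right) \left(-454\right) - 714 = \frac{1}{15} \cdot 19 \left(-8 + \frac{5120}{3}\right) \left(-454\right) - 714 = \frac{1}{15} \cdot 19 \cdot \frac{5096}{3} \left(-454\right) - 714 = \frac{96824}{45} \left(-454\right) - 714 = - \frac{43958096}{45} - 714 = - \frac{43990226}{45}$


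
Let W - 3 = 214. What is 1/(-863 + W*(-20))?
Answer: -1/5203 ≈ -0.00019220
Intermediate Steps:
W = 217 (W = 3 + 214 = 217)
1/(-863 + W*(-20)) = 1/(-863 + 217*(-20)) = 1/(-863 - 4340) = 1/(-5203) = -1/5203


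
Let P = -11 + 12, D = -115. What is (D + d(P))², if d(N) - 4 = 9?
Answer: 10404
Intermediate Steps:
P = 1
d(N) = 13 (d(N) = 4 + 9 = 13)
(D + d(P))² = (-115 + 13)² = (-102)² = 10404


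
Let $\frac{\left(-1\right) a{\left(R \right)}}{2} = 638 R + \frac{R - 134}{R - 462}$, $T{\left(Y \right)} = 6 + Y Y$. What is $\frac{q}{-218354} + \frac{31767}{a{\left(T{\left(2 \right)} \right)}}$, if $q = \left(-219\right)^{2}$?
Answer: $- \frac{213244000449}{78713450867} \approx -2.7091$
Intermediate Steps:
$T{\left(Y \right)} = 6 + Y^{2}$
$q = 47961$
$a{\left(R \right)} = - 1276 R - \frac{2 \left(-134 + R\right)}{-462 + R}$ ($a{\left(R \right)} = - 2 \left(638 R + \frac{R - 134}{R - 462}\right) = - 2 \left(638 R + \frac{-134 + R}{-462 + R}\right) = - 1276 R - \frac{2 \left(-134 + R\right)}{-462 + R}$)
$\frac{q}{-218354} + \frac{31767}{a{\left(T{\left(2 \right)} \right)}} = \frac{47961}{-218354} + \frac{31767}{2 \frac{1}{-462 + \left(6 + 2^{2}\right)} \left(134 - 638 \left(6 + 2^{2}\right)^{2} + 294755 \left(6 + 2^{2}\right)\right)} = 47961 \left(- \frac{1}{218354}\right) + \frac{31767}{2 \frac{1}{-462 + \left(6 + 4\right)} \left(134 - 638 \left(6 + 4\right)^{2} + 294755 \left(6 + 4\right)\right)} = - \frac{47961}{218354} + \frac{31767}{2 \frac{1}{-462 + 10} \left(134 - 638 \cdot 10^{2} + 294755 \cdot 10\right)} = - \frac{47961}{218354} + \frac{31767}{2 \frac{1}{-452} \left(134 - 63800 + 2947550\right)} = - \frac{47961}{218354} + \frac{31767}{2 \left(- \frac{1}{452}\right) \left(134 - 63800 + 2947550\right)} = - \frac{47961}{218354} + \frac{31767}{2 \left(- \frac{1}{452}\right) 2883884} = - \frac{47961}{218354} + \frac{31767}{- \frac{1441942}{113}} = - \frac{47961}{218354} + 31767 \left(- \frac{113}{1441942}\right) = - \frac{47961}{218354} - \frac{3589671}{1441942} = - \frac{213244000449}{78713450867}$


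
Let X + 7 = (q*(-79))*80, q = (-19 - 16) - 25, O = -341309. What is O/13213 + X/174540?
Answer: -54561795751/2306197020 ≈ -23.659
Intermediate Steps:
q = -60 (q = -35 - 25 = -60)
X = 379193 (X = -7 - 60*(-79)*80 = -7 + 4740*80 = -7 + 379200 = 379193)
O/13213 + X/174540 = -341309/13213 + 379193/174540 = -54561795751/2306197020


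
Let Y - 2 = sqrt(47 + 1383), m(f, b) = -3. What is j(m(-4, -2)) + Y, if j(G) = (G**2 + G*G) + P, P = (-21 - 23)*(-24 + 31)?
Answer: -288 + sqrt(1430) ≈ -250.18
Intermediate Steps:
P = -308 (P = -44*7 = -308)
j(G) = -308 + 2*G**2 (j(G) = (G**2 + G*G) - 308 = (G**2 + G**2) - 308 = 2*G**2 - 308 = -308 + 2*G**2)
Y = 2 + sqrt(1430) (Y = 2 + sqrt(47 + 1383) = 2 + sqrt(1430) ≈ 39.815)
j(m(-4, -2)) + Y = (-308 + 2*(-3)**2) + (2 + sqrt(1430)) = (-308 + 2*9) + (2 + sqrt(1430)) = (-308 + 18) + (2 + sqrt(1430)) = -290 + (2 + sqrt(1430)) = -288 + sqrt(1430)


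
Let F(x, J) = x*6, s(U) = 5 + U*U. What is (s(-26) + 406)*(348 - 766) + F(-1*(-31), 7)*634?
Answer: -336442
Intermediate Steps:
s(U) = 5 + U²
F(x, J) = 6*x
(s(-26) + 406)*(348 - 766) + F(-1*(-31), 7)*634 = ((5 + (-26)²) + 406)*(348 - 766) + (6*(-1*(-31)))*634 = ((5 + 676) + 406)*(-418) + (6*31)*634 = (681 + 406)*(-418) + 186*634 = 1087*(-418) + 117924 = -454366 + 117924 = -336442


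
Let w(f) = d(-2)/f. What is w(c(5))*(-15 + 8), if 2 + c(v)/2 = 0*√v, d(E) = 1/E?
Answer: -7/8 ≈ -0.87500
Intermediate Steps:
d(E) = 1/E
c(v) = -4 (c(v) = -4 + 2*(0*√v) = -4 + 2*0 = -4 + 0 = -4)
w(f) = -1/(2*f) (w(f) = 1/((-2)*f) = -1/(2*f))
w(c(5))*(-15 + 8) = (-½/(-4))*(-15 + 8) = -½*(-¼)*(-7) = (⅛)*(-7) = -7/8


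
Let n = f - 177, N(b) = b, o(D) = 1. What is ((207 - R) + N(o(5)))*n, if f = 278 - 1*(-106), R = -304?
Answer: 105984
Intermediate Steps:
f = 384 (f = 278 + 106 = 384)
n = 207 (n = 384 - 177 = 207)
((207 - R) + N(o(5)))*n = ((207 - 1*(-304)) + 1)*207 = ((207 + 304) + 1)*207 = (511 + 1)*207 = 512*207 = 105984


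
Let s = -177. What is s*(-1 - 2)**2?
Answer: -1593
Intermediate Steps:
s*(-1 - 2)**2 = -177*(-1 - 2)**2 = -177*(-3)**2 = -177*9 = -1593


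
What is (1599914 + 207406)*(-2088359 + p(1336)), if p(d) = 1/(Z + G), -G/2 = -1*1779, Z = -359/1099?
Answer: -14757200383664973360/3909883 ≈ -3.7743e+12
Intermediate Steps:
Z = -359/1099 (Z = -359*1/1099 = -359/1099 ≈ -0.32666)
G = 3558 (G = -(-2)*1779 = -2*(-1779) = 3558)
p(d) = 1099/3909883 (p(d) = 1/(-359/1099 + 3558) = 1/(3909883/1099) = 1099/3909883)
(1599914 + 207406)*(-2088359 + p(1336)) = (1599914 + 207406)*(-2088359 + 1099/3909883) = 1807320*(-8165239350898/3909883) = -14757200383664973360/3909883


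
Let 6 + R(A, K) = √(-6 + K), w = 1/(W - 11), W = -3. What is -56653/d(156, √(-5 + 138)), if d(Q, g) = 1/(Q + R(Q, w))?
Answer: -8497950 - 56653*I*√1190/14 ≈ -8.498e+6 - 1.3959e+5*I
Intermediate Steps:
w = -1/14 (w = 1/(-3 - 11) = 1/(-14) = -1/14 ≈ -0.071429)
R(A, K) = -6 + √(-6 + K)
d(Q, g) = 1/(-6 + Q + I*√1190/14) (d(Q, g) = 1/(Q + (-6 + √(-6 - 1/14))) = 1/(Q + (-6 + √(-85/14))) = 1/(Q + (-6 + I*√1190/14)) = 1/(-6 + Q + I*√1190/14))
-56653/d(156, √(-5 + 138)) = -(8497950 + 56653*I*√1190/14) = -56653*(150 + I*√1190/14) = -8497950 - 56653*I*√1190/14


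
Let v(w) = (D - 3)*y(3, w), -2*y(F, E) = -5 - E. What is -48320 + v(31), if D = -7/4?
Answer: -96811/2 ≈ -48406.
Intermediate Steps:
y(F, E) = 5/2 + E/2 (y(F, E) = -(-5 - E)/2 = 5/2 + E/2)
D = -7/4 (D = -7*¼ = -7/4 ≈ -1.7500)
v(w) = -95/8 - 19*w/8 (v(w) = (-7/4 - 3)*(5/2 + w/2) = -19*(5/2 + w/2)/4 = -95/8 - 19*w/8)
-48320 + v(31) = -48320 + (-95/8 - 19/8*31) = -48320 + (-95/8 - 589/8) = -48320 - 171/2 = -96811/2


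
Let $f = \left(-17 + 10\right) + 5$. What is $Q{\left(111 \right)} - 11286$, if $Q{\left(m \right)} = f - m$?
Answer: $-11399$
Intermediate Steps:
$f = -2$ ($f = -7 + 5 = -2$)
$Q{\left(m \right)} = -2 - m$
$Q{\left(111 \right)} - 11286 = \left(-2 - 111\right) - 11286 = -113 - 11286 = -11399$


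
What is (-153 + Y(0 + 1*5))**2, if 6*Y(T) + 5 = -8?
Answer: 866761/36 ≈ 24077.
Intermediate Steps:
Y(T) = -13/6 (Y(T) = -5/6 + (1/6)*(-8) = -5/6 - 4/3 = -13/6)
(-153 + Y(0 + 1*5))**2 = (-153 - 13/6)**2 = (-931/6)**2 = 866761/36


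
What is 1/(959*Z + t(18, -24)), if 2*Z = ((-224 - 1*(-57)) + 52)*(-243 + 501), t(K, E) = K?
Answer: -1/14226747 ≈ -7.0290e-8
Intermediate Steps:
Z = -14835 (Z = (((-224 - 1*(-57)) + 52)*(-243 + 501))/2 = (((-224 + 57) + 52)*258)/2 = ((-167 + 52)*258)/2 = (-115*258)/2 = (1/2)*(-29670) = -14835)
1/(959*Z + t(18, -24)) = 1/(959*(-14835) + 18) = 1/(-14226765 + 18) = 1/(-14226747) = -1/14226747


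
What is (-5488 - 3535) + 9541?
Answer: 518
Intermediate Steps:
(-5488 - 3535) + 9541 = -9023 + 9541 = 518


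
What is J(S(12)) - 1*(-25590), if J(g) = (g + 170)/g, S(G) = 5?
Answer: 25625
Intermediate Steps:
J(g) = (170 + g)/g
J(S(12)) - 1*(-25590) = (170 + 5)/5 - 1*(-25590) = (1/5)*175 + 25590 = 35 + 25590 = 25625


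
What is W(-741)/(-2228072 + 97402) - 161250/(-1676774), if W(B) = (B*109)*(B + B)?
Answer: -50091425951448/893163014645 ≈ -56.083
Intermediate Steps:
W(B) = 218*B**2 (W(B) = (109*B)*(2*B) = 218*B**2)
W(-741)/(-2228072 + 97402) - 161250/(-1676774) = (218*(-741)**2)/(-2228072 + 97402) - 161250/(-1676774) = (218*549081)/(-2130670) - 161250*(-1/1676774) = 119699658*(-1/2130670) + 80625/838387 = -59849829/1065335 + 80625/838387 = -50091425951448/893163014645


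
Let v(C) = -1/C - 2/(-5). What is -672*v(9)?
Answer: -2912/15 ≈ -194.13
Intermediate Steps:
v(C) = 2/5 - 1/C (v(C) = -1/C - 2*(-1/5) = -1/C + 2/5 = 2/5 - 1/C)
-672*v(9) = -672*(2/5 - 1/9) = -672*13/45 = -2912/15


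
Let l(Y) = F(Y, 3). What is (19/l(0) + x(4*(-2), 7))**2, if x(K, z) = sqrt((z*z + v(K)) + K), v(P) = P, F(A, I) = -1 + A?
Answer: (-19 + sqrt(33))**2 ≈ 175.71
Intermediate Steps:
l(Y) = -1 + Y
x(K, z) = sqrt(z**2 + 2*K) (x(K, z) = sqrt((z*z + K) + K) = sqrt((z**2 + K) + K) = sqrt((K + z**2) + K) = sqrt(z**2 + 2*K))
(19/l(0) + x(4*(-2), 7))**2 = (19/(-1 + 0) + sqrt(7**2 + 2*(4*(-2))))**2 = (19/(-1) + sqrt(49 + 2*(-8)))**2 = (19*(-1) + sqrt(49 - 16))**2 = (-19 + sqrt(33))**2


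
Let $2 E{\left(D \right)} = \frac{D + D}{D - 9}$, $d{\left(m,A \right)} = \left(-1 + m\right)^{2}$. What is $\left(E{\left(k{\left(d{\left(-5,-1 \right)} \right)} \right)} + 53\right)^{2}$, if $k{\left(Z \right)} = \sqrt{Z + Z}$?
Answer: $2097 - 540 \sqrt{2} \approx 1333.3$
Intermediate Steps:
$k{\left(Z \right)} = \sqrt{2} \sqrt{Z}$ ($k{\left(Z \right)} = \sqrt{2 Z} = \sqrt{2} \sqrt{Z}$)
$E{\left(D \right)} = \frac{D}{-9 + D}$ ($E{\left(D \right)} = \frac{\left(D + D\right) \frac{1}{D - 9}}{2} = \frac{2 D \frac{1}{-9 + D}}{2} = \frac{D}{-9 + D}$)
$\left(E{\left(k{\left(d{\left(-5,-1 \right)} \right)} \right)} + 53\right)^{2} = \left(\frac{\sqrt{2} \sqrt{\left(-1 - 5\right)^{2}}}{-9 + \sqrt{2} \sqrt{\left(-1 - 5\right)^{2}}} + 53\right)^{2} = \left(\frac{\sqrt{2} \sqrt{\left(-6\right)^{2}}}{-9 + \sqrt{2} \sqrt{\left(-6\right)^{2}}} + 53\right)^{2} = \left(\frac{\sqrt{2} \sqrt{36}}{-9 + \sqrt{2} \sqrt{36}} + 53\right)^{2} = \left(\frac{\sqrt{2} \cdot 6}{-9 + \sqrt{2} \cdot 6} + 53\right)^{2} = \left(\frac{6 \sqrt{2}}{-9 + 6 \sqrt{2}} + 53\right)^{2} = \left(53 + \frac{6 \sqrt{2}}{-9 + 6 \sqrt{2}}\right)^{2}$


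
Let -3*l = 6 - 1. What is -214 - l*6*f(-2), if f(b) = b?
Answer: -234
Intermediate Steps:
l = -5/3 (l = -(6 - 1)/3 = -1/3*5 = -5/3 ≈ -1.6667)
-214 - l*6*f(-2) = -214 - (-5/3*6)*(-2) = -214 - (-10)*(-2) = -214 - 1*20 = -214 - 20 = -234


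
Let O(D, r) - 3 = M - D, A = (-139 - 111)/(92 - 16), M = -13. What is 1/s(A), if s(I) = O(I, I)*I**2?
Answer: -54872/3984375 ≈ -0.013772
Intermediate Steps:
A = -125/38 (A = -250/76 = -250*1/76 = -125/38 ≈ -3.2895)
O(D, r) = -10 - D (O(D, r) = 3 + (-13 - D) = -10 - D)
s(I) = I**2*(-10 - I) (s(I) = (-10 - I)*I**2 = I**2*(-10 - I))
1/s(A) = 1/((-125/38)**2*(-10 - 1*(-125/38))) = 1/(15625*(-10 + 125/38)/1444) = 1/((15625/1444)*(-255/38)) = 1/(-3984375/54872) = -54872/3984375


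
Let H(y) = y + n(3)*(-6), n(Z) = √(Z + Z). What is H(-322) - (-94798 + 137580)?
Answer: -43104 - 6*√6 ≈ -43119.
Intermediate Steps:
n(Z) = √2*√Z (n(Z) = √(2*Z) = √2*√Z)
H(y) = y - 6*√6 (H(y) = y + (√2*√3)*(-6) = y + √6*(-6) = y - 6*√6)
H(-322) - (-94798 + 137580) = (-322 - 6*√6) - (-94798 + 137580) = (-322 - 6*√6) - 1*42782 = (-322 - 6*√6) - 42782 = -43104 - 6*√6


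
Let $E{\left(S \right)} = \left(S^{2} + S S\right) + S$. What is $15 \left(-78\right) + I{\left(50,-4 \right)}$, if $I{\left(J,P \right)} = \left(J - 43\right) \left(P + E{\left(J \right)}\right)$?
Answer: $34152$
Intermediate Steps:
$E{\left(S \right)} = S + 2 S^{2}$ ($E{\left(S \right)} = \left(S^{2} + S^{2}\right) + S = 2 S^{2} + S = S + 2 S^{2}$)
$I{\left(J,P \right)} = \left(-43 + J\right) \left(P + J \left(1 + 2 J\right)\right)$ ($I{\left(J,P \right)} = \left(J - 43\right) \left(P + J \left(1 + 2 J\right)\right) = \left(-43 + J\right) \left(P + J \left(1 + 2 J\right)\right)$)
$15 \left(-78\right) + I{\left(50,-4 \right)} = 15 \left(-78\right) - \left(2178 - 250000 + 212500\right) = -1170 - -35322 = -1170 + 35322 = 34152$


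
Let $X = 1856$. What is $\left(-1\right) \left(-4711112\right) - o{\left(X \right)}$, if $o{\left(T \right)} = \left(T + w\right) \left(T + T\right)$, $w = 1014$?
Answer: $-5942328$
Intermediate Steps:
$o{\left(T \right)} = 2 T \left(1014 + T\right)$ ($o{\left(T \right)} = \left(T + 1014\right) \left(T + T\right) = \left(1014 + T\right) 2 T = 2 T \left(1014 + T\right)$)
$\left(-1\right) \left(-4711112\right) - o{\left(X \right)} = \left(-1\right) \left(-4711112\right) - 2 \cdot 1856 \left(1014 + 1856\right) = 4711112 - 2 \cdot 1856 \cdot 2870 = 4711112 - 10653440 = -5942328$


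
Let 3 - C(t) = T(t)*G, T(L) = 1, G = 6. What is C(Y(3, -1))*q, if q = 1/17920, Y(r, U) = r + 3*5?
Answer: -3/17920 ≈ -0.00016741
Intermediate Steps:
Y(r, U) = 15 + r (Y(r, U) = r + 15 = 15 + r)
C(t) = -3 (C(t) = 3 - 6 = -3)
q = 1/17920 ≈ 5.5804e-5
C(Y(3, -1))*q = -3*1/17920 = -3/17920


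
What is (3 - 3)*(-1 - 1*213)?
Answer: 0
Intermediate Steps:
(3 - 3)*(-1 - 1*213) = 0*(-1 - 213) = 0*(-214) = 0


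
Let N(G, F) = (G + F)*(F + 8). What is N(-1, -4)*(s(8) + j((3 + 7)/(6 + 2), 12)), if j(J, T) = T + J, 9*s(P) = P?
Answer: -2545/9 ≈ -282.78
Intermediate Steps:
N(G, F) = (8 + F)*(F + G) (N(G, F) = (F + G)*(8 + F) = (8 + F)*(F + G))
s(P) = P/9
j(J, T) = J + T
N(-1, -4)*(s(8) + j((3 + 7)/(6 + 2), 12)) = ((-4)² + 8*(-4) + 8*(-1) - 4*(-1))*((⅑)*8 + ((3 + 7)/(6 + 2) + 12)) = (16 - 32 - 8 + 4)*(8/9 + (10/8 + 12)) = -20*(8/9 + (10*(⅛) + 12)) = -20*(8/9 + (5/4 + 12)) = -20*(8/9 + 53/4) = -20*509/36 = -2545/9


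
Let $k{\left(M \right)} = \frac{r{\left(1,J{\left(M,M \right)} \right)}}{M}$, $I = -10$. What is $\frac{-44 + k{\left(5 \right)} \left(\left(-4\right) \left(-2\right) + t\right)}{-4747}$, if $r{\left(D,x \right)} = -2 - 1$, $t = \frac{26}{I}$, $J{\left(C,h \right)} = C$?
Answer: $\frac{1181}{118675} \approx 0.0099515$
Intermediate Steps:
$t = - \frac{13}{5}$ ($t = \frac{26}{-10} = 26 \left(- \frac{1}{10}\right) = - \frac{13}{5} \approx -2.6$)
$r{\left(D,x \right)} = -3$ ($r{\left(D,x \right)} = -2 - 1 = -3$)
$k{\left(M \right)} = - \frac{3}{M}$
$\frac{-44 + k{\left(5 \right)} \left(\left(-4\right) \left(-2\right) + t\right)}{-4747} = \frac{-44 + - \frac{3}{5} \left(\left(-4\right) \left(-2\right) - \frac{13}{5}\right)}{-4747} = \left(-44 + \left(-3\right) \frac{1}{5} \left(8 - \frac{13}{5}\right)\right) \left(- \frac{1}{4747}\right) = \left(-44 - \frac{81}{25}\right) \left(- \frac{1}{4747}\right) = \left(- \frac{1181}{25}\right) \left(- \frac{1}{4747}\right) = \frac{1181}{118675}$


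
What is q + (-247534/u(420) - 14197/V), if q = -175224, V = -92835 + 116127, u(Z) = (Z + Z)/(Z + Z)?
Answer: -9846893533/23292 ≈ -4.2276e+5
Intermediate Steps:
u(Z) = 1 (u(Z) = (2*Z)/((2*Z)) = (2*Z)*(1/(2*Z)) = 1)
V = 23292
q + (-247534/u(420) - 14197/V) = -175224 + (-247534/1 - 14197/23292) = -175224 + (-247534*1 - 14197*1/23292) = -175224 + (-247534 - 14197/23292) = -175224 - 5765576125/23292 = -9846893533/23292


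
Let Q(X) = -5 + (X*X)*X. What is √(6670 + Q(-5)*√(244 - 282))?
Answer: √(6670 - 130*I*√38) ≈ 81.817 - 4.8974*I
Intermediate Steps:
Q(X) = -5 + X³ (Q(X) = -5 + X²*X = -5 + X³)
√(6670 + Q(-5)*√(244 - 282)) = √(6670 + (-5 + (-5)³)*√(244 - 282)) = √(6670 + (-5 - 125)*√(-38)) = √(6670 - 130*I*√38)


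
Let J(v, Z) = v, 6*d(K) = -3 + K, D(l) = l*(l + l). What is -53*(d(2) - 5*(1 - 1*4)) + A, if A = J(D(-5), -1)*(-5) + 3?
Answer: -6199/6 ≈ -1033.2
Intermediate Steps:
D(l) = 2*l² (D(l) = l*(2*l) = 2*l²)
d(K) = -½ + K/6 (d(K) = (-3 + K)/6 = -½ + K/6)
A = -247 (A = (2*(-5)²)*(-5) + 3 = (2*25)*(-5) + 3 = 50*(-5) + 3 = -250 + 3 = -247)
-53*(d(2) - 5*(1 - 1*4)) + A = -53*((-½ + (⅙)*2) - 5*(1 - 1*4)) - 247 = -53*((-½ + ⅓) - 5*(1 - 4)) - 247 = -53*(-⅙ - 5*(-3)) - 247 = -53*(-⅙ + 15) - 247 = -53*89/6 - 247 = -4717/6 - 247 = -6199/6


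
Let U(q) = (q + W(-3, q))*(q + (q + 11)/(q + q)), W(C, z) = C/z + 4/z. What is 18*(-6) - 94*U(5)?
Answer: -83352/25 ≈ -3334.1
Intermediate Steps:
W(C, z) = 4/z + C/z
U(q) = (q + 1/q)*(q + (11 + q)/(2*q)) (U(q) = (q + (4 - 3)/q)*(q + (q + 11)/(q + q)) = (q + 1/q)*(q + (11 + q)/((2*q))) = (q + 1/q)*(q + (11 + q)*(1/(2*q))) = (q + 1/q)*(q + (11 + q)/(2*q)))
18*(-6) - 94*U(5) = 18*(-6) - 47*(11 + 5*(1 + 5*(13 + 5 + 2*5**2)))/5**2 = -108 - 47*(11 + 5*(1 + 5*(13 + 5 + 2*25)))/25 = -108 - 47*(11 + 5*(1 + 5*(13 + 5 + 50)))/25 = -108 - 47*(11 + 5*(1 + 5*68))/25 = -108 - 47*(11 + 5*(1 + 340))/25 = -108 - 47*(11 + 5*341)/25 = -108 - 47*(11 + 1705)/25 = -108 - 47*1716/25 = -108 - 94*858/25 = -108 - 80652/25 = -83352/25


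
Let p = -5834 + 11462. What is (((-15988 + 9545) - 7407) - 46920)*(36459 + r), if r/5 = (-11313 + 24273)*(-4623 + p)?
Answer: -3959801093430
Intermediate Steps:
p = 5628
r = 65124000 (r = 5*((-11313 + 24273)*(-4623 + 5628)) = 5*(12960*1005) = 5*13024800 = 65124000)
(((-15988 + 9545) - 7407) - 46920)*(36459 + r) = (((-15988 + 9545) - 7407) - 46920)*(36459 + 65124000) = ((-6443 - 7407) - 46920)*65160459 = (-13850 - 46920)*65160459 = -60770*65160459 = -3959801093430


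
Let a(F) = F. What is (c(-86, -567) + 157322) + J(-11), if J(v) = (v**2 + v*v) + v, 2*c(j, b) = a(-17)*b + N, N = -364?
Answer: 324381/2 ≈ 1.6219e+5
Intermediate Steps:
c(j, b) = -182 - 17*b/2 (c(j, b) = (-17*b - 364)/2 = (-364 - 17*b)/2 = -182 - 17*b/2)
J(v) = v + 2*v**2 (J(v) = (v**2 + v**2) + v = 2*v**2 + v = v + 2*v**2)
(c(-86, -567) + 157322) + J(-11) = ((-182 - 17/2*(-567)) + 157322) - 11*(1 + 2*(-11)) = ((-182 + 9639/2) + 157322) - 11*(1 - 22) = (9275/2 + 157322) - 11*(-21) = 323919/2 + 231 = 324381/2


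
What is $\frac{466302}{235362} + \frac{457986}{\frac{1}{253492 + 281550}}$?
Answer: $\frac{9612252547354241}{39227} \approx 2.4504 \cdot 10^{11}$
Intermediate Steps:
$\frac{466302}{235362} + \frac{457986}{\frac{1}{253492 + 281550}} = 466302 \cdot \frac{1}{235362} + \frac{457986}{\frac{1}{535042}} = \frac{77717}{39227} + 457986 \frac{1}{\frac{1}{535042}} = \frac{77717}{39227} + 457986 \cdot 535042 = \frac{77717}{39227} + 245041745412 = \frac{9612252547354241}{39227}$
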